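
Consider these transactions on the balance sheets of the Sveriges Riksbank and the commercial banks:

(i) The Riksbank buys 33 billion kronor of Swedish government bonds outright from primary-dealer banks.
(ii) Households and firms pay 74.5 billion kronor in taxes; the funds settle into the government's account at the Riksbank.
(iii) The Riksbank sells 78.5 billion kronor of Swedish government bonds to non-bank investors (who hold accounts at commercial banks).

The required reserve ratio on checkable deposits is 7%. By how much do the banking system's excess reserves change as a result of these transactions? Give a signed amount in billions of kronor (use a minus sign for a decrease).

-109.29 billion

OMO purchase (from banks) 33 billion kronor: reserves +33B, deposits 0.
Government account inflow 74.5 billion kronor: reserves −74.5B, deposits −74.5B.
Asset sale (to non-banks) 78.5 billion kronor: reserves −78.5B, deposits −78.5B.
Totals: Δreserves = −120B, Δdeposits = −153B.
Δrequired reserves = 7% × −153B = −10.71B.
Δexcess reserves = Δreserves − Δrequired = −120B − (−10.71B) = -109.29 billion.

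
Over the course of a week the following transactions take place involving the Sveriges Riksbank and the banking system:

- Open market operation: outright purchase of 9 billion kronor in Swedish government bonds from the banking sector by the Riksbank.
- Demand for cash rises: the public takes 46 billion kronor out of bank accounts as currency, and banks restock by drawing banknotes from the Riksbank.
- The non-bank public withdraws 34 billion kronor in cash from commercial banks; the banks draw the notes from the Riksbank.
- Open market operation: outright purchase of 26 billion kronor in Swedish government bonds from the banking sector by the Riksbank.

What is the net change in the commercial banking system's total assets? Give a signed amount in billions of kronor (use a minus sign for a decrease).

OMO purchase (from banks) 9 billion kronor: just an asset swap on bank balance sheets → 0.
Currency withdrawal 46 billion kronor: bank balance sheets shrink → −46B.
Currency withdrawal 34 billion kronor: bank balance sheets shrink → −34B.
OMO purchase (from banks) 26 billion kronor: just an asset swap on bank balance sheets → 0.
Net: 0 − 46 − 34 + 0 = -80 billion.

-80 billion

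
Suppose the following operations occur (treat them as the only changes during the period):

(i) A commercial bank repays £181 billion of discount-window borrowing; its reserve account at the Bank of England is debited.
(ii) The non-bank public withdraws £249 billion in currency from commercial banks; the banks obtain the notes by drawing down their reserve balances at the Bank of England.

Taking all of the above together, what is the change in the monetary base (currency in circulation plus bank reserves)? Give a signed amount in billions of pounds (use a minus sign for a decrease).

-£181 billion

Bank of England balance sheet:
  Assets:      Loans to banks −£181B
  Liabilities: Bank reserves −£430B, Currency in circulation +£249B
Commercial banking system:
  Assets:      Reserves at CB −£430B
  Liabilities: Checkable deposits −£249B, Borrowings from CB −£181B
Monetary base = currency + reserves: +£249B + (−£430B) = -£181 billion.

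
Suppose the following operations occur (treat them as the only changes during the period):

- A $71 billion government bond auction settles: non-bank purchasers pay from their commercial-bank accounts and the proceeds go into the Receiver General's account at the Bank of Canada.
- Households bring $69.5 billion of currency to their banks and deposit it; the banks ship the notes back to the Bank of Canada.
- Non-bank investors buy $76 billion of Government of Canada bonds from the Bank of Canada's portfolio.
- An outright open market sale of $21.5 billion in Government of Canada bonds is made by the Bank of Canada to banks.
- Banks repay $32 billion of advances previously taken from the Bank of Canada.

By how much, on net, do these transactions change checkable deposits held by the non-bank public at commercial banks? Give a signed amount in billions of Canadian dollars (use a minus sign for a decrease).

-$77.5 billion

Government account inflow $71 billion: non-bank counterparties' bank balances fall → −$71B.
Currency deposit $69.5 billion: non-bank counterparties' bank balances rise → +$69.5B.
Asset sale (to non-banks) $76 billion: non-bank counterparties' bank balances fall → −$76B.
OMO sale (to banks) $21.5 billion: the counterparty is a bank, so public deposits are unchanged → 0.
Discount-window repayment $32 billion: the counterparty is a bank, so public deposits are unchanged → 0.
Net: −71 + 69.5 − 76 + 0 + 0 = -$77.5 billion.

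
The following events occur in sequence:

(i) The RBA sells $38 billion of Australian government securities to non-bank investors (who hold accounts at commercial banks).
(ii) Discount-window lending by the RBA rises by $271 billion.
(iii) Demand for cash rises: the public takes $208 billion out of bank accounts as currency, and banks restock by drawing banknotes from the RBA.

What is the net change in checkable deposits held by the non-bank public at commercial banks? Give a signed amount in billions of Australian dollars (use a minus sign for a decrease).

-$246 billion

RBA balance sheet:
  Assets:      Securities −$38B, Loans to banks +$271B
  Liabilities: Bank reserves +$25B, Currency in circulation +$208B
Commercial banking system:
  Assets:      Reserves at CB +$25B
  Liabilities: Checkable deposits −$246B, Borrowings from CB +$271B
So the change in checkable deposits held by the non-bank public at commercial banks is -$246 billion.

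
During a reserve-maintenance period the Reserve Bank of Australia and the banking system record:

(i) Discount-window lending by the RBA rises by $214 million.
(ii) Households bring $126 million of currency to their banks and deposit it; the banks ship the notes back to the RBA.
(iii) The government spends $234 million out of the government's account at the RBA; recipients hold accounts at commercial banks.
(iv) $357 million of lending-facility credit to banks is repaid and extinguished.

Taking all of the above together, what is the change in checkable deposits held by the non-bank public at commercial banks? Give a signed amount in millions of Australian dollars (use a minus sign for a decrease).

+$360 million

RBA balance sheet:
  Assets:      Loans to banks −$143M
  Liabilities: Bank reserves +$217M, Currency in circulation −$126M, Government deposits −$234M
Commercial banking system:
  Assets:      Reserves at CB +$217M
  Liabilities: Checkable deposits +$360M, Borrowings from CB −$143M
So the change in checkable deposits held by the non-bank public at commercial banks is +$360 million.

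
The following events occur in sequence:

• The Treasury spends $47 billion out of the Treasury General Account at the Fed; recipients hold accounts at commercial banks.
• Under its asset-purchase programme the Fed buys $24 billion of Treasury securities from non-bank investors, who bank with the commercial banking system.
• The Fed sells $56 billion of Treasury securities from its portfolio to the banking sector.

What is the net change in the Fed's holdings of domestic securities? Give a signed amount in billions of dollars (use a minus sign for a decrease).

Government spending $47 billion: the Fed's securities portfolio is untouched → 0.
Asset purchase (from non-banks) $24 billion: securities added to the Fed's portfolio → +$24B.
OMO sale (to banks) $56 billion: securities removed from the Fed's portfolio → −$56B.
Net: 0 + 24 − 56 = -$32 billion.

-$32 billion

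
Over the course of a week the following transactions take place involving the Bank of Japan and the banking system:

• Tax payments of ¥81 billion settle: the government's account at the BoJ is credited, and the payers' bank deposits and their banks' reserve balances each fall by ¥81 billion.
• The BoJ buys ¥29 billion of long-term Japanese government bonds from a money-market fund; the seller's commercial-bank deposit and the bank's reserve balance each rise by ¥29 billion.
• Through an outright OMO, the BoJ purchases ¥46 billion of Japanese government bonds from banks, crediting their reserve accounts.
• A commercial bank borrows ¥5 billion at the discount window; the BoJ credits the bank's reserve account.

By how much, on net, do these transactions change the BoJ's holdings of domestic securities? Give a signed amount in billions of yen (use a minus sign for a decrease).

+¥75 billion

BoJ balance sheet:
  Assets:      Securities +¥75B, Loans to banks +¥5B
  Liabilities: Bank reserves −¥1B, Government deposits +¥81B
So the change in the BoJ's holdings of domestic securities is +¥75 billion.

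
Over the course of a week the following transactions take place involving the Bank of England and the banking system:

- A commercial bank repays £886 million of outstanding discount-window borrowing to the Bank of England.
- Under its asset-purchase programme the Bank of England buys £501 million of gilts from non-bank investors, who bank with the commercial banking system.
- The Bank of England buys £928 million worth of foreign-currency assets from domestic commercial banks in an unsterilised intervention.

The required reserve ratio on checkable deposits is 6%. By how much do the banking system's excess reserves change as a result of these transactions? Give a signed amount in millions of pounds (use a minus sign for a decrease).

Discount-window repayment £886 million: reserves −£886M, deposits 0.
Asset purchase (from non-banks) £501 million: reserves +£501M, deposits +£501M.
FX purchase £928 million: reserves +£928M, deposits 0.
Totals: Δreserves = +£543M, Δdeposits = +£501M.
Δrequired reserves = 6% × +£501M = +£30.06M.
Δexcess reserves = Δreserves − Δrequired = +£543M − (+£30.06M) = +£512.94 million.

+£512.94 million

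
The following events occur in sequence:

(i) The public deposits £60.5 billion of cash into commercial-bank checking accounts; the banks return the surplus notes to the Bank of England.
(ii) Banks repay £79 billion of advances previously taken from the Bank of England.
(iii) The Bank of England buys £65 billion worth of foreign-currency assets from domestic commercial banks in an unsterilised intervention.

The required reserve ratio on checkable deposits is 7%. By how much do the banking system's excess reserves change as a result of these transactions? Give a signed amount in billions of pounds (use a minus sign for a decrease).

+£42.265 billion

Currency deposit £60.5 billion: reserves +£60.5B, deposits +£60.5B.
Discount-window repayment £79 billion: reserves −£79B, deposits 0.
FX purchase £65 billion: reserves +£65B, deposits 0.
Totals: Δreserves = +£46.5B, Δdeposits = +£60.5B.
Δrequired reserves = 7% × +£60.5B = +£4.235B.
Δexcess reserves = Δreserves − Δrequired = +£46.5B − (+£4.235B) = +£42.265 billion.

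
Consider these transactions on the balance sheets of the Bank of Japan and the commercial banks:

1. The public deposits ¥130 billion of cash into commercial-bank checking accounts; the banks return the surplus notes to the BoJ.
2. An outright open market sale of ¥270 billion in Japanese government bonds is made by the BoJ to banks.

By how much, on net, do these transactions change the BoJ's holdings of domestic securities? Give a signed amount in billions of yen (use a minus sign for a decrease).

Currency deposit ¥130 billion: the BoJ's securities portfolio is untouched → 0.
OMO sale (to banks) ¥270 billion: securities removed from the BoJ's portfolio → −¥270B.
Net: 0 − 270 = -¥270 billion.

-¥270 billion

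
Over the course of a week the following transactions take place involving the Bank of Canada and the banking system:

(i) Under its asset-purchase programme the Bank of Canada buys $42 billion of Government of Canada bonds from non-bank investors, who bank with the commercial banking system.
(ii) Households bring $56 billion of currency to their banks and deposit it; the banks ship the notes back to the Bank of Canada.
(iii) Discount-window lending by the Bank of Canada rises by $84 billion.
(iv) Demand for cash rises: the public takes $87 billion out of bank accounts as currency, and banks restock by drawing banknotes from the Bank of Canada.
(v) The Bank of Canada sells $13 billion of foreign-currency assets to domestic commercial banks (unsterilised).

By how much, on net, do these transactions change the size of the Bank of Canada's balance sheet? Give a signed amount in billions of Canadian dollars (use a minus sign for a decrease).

+$113 billion

Asset purchase (from non-banks) $42 billion: a Bank of Canada asset is acquired → +$42B.
Currency deposit $56 billion: only the composition of liabilities changes → 0.
Discount-window loan $84 billion: a Bank of Canada asset is acquired → +$84B.
Currency withdrawal $87 billion: only the composition of liabilities changes → 0.
FX sale $13 billion: a Bank of Canada asset is shed → −$13B.
Net: 42 + 0 + 84 + 0 − 13 = +$113 billion.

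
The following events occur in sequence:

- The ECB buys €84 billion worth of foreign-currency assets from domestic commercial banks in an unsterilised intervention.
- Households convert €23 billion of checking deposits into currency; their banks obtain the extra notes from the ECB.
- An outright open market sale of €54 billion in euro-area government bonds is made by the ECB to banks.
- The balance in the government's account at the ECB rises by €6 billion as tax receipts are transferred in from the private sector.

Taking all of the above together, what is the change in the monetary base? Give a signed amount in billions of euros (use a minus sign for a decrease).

+€24 billion

ECB balance sheet:
  Assets:      Securities −€54B, Foreign assets +€84B
  Liabilities: Bank reserves +€1B, Currency in circulation +€23B, Government deposits +€6B
Monetary base = currency + reserves: +€23B + (+€1B) = +€24 billion.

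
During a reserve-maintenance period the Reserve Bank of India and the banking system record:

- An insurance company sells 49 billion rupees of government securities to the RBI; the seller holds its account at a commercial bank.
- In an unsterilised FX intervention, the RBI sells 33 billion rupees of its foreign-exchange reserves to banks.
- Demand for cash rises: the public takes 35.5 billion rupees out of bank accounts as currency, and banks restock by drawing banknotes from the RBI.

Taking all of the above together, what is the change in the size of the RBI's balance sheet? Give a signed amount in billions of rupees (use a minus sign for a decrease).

+16 billion

RBI balance sheet:
  Assets:      Securities +49B, Foreign assets −33B
  Liabilities: Bank reserves −19.5B, Currency in circulation +35.5B
Change in total RBI assets = +16 billion.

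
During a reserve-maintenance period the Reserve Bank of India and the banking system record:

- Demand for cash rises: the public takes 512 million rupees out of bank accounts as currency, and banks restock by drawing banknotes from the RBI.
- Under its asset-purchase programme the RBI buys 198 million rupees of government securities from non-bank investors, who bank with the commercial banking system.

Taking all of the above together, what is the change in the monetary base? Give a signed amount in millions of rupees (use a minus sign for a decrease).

+198 million

Currency withdrawal 512 million rupees: just a shift between currency and reserves — both are base money → 0.
Asset purchase (from non-banks) 198 million rupees: RBI balance sheet expands → +198M.
Net: 0 + 198 = +198 million.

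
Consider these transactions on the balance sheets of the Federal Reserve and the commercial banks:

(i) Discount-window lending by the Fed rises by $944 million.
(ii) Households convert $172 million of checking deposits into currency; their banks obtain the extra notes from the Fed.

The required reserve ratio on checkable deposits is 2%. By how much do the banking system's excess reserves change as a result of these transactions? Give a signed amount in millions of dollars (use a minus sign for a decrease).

+$775.44 million

Discount-window loan $944 million: reserves +$944M, deposits 0.
Currency withdrawal $172 million: reserves −$172M, deposits −$172M.
Totals: Δreserves = +$772M, Δdeposits = −$172M.
Δrequired reserves = 2% × −$172M = −$3.44M.
Δexcess reserves = Δreserves − Δrequired = +$772M − (−$3.44M) = +$775.44 million.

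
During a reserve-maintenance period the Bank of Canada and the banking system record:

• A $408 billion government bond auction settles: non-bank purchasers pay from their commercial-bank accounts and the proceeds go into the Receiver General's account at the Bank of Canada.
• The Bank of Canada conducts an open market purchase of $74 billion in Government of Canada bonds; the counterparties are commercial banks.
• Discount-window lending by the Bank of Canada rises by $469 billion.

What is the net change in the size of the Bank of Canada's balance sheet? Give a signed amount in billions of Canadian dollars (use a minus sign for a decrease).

Government account inflow $408 billion: only the composition of liabilities changes → 0.
OMO purchase (from banks) $74 billion: a Bank of Canada asset is acquired → +$74B.
Discount-window loan $469 billion: a Bank of Canada asset is acquired → +$469B.
Net: 0 + 74 + 469 = +$543 billion.

+$543 billion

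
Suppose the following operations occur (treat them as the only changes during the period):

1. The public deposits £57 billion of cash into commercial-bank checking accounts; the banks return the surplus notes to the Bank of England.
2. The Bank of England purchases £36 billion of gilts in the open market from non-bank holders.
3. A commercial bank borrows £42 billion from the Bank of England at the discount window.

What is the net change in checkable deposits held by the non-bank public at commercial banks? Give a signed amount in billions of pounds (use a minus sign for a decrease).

+£93 billion

Currency deposit £57 billion: non-bank counterparties' bank balances rise → +£57B.
Asset purchase (from non-banks) £36 billion: non-bank counterparties' bank balances rise → +£36B.
Discount-window loan £42 billion: the counterparty is a bank, so public deposits are unchanged → 0.
Net: 57 + 36 + 0 = +£93 billion.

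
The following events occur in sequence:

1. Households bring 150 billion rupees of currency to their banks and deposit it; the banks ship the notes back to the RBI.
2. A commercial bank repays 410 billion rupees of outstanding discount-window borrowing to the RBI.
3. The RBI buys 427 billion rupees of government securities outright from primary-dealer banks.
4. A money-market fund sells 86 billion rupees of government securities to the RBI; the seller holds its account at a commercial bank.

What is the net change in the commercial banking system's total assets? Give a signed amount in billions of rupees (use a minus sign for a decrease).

-174 billion

Currency deposit 150 billion rupees: bank balance sheets expand → +150B.
Discount-window repayment 410 billion rupees: bank balance sheets shrink → −410B.
OMO purchase (from banks) 427 billion rupees: just an asset swap on bank balance sheets → 0.
Asset purchase (from non-banks) 86 billion rupees: bank balance sheets expand → +86B.
Net: 150 − 410 + 0 + 86 = -174 billion.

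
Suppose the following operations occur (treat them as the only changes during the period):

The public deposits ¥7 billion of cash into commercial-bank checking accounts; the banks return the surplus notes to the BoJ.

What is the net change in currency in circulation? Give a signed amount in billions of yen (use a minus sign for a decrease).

-¥7 billion

BoJ balance sheet:
  Assets:      no change
  Liabilities: Bank reserves +¥7B, Currency in circulation −¥7B
Commercial banking system:
  Assets:      Reserves at CB +¥7B
  Liabilities: Checkable deposits +¥7B
So the change in currency in circulation is -¥7 billion.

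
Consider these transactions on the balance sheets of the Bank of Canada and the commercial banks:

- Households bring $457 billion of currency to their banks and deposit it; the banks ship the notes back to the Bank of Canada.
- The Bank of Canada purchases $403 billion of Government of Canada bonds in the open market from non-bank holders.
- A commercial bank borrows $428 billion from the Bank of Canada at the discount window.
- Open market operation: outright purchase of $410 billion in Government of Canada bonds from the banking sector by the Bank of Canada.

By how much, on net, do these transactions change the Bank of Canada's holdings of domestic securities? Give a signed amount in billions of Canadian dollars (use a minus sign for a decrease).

+$813 billion

Bank of Canada balance sheet:
  Assets:      Securities +$813B, Loans to banks +$428B
  Liabilities: Bank reserves +$1698B, Currency in circulation −$457B
Commercial banking system:
  Assets:      Reserves at CB +$1698B, Securities −$410B
  Liabilities: Checkable deposits +$860B, Borrowings from CB +$428B
So the change in the Bank of Canada's holdings of domestic securities is +$813 billion.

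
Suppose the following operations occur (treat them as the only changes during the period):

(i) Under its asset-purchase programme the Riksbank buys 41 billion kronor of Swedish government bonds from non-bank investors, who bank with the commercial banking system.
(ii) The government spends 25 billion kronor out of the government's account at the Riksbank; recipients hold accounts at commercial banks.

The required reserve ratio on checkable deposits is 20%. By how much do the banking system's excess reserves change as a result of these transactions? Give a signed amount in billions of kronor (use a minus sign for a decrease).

+52.8 billion

Asset purchase (from non-banks) 41 billion kronor: reserves +41B, deposits +41B.
Government spending 25 billion kronor: reserves +25B, deposits +25B.
Totals: Δreserves = +66B, Δdeposits = +66B.
Δrequired reserves = 20% × +66B = +13.2B.
Δexcess reserves = Δreserves − Δrequired = +66B − (+13.2B) = +52.8 billion.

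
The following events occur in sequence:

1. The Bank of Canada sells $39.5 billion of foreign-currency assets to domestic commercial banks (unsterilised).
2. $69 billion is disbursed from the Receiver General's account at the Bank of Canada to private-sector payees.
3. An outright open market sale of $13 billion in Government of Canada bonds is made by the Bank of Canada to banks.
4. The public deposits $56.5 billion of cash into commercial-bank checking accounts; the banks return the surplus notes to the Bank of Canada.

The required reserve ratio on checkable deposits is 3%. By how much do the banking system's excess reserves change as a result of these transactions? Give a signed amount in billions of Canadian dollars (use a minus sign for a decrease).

+$69.235 billion

FX sale $39.5 billion: reserves −$39.5B, deposits 0.
Government spending $69 billion: reserves +$69B, deposits +$69B.
OMO sale (to banks) $13 billion: reserves −$13B, deposits 0.
Currency deposit $56.5 billion: reserves +$56.5B, deposits +$56.5B.
Totals: Δreserves = +$73B, Δdeposits = +$125.5B.
Δrequired reserves = 3% × +$125.5B = +$3.765B.
Δexcess reserves = Δreserves − Δrequired = +$73B − (+$3.765B) = +$69.235 billion.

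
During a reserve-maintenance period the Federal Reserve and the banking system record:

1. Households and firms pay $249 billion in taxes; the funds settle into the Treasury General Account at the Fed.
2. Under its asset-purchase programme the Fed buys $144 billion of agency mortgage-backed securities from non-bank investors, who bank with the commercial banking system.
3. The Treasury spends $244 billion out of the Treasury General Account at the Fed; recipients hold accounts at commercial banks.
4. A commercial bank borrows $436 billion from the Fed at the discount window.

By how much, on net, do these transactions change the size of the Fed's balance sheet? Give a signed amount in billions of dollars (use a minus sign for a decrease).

Government account inflow $249 billion: only the composition of liabilities changes → 0.
Asset purchase (from non-banks) $144 billion: a Fed asset is acquired → +$144B.
Government spending $244 billion: only the composition of liabilities changes → 0.
Discount-window loan $436 billion: a Fed asset is acquired → +$436B.
Net: 0 + 144 + 0 + 436 = +$580 billion.

+$580 billion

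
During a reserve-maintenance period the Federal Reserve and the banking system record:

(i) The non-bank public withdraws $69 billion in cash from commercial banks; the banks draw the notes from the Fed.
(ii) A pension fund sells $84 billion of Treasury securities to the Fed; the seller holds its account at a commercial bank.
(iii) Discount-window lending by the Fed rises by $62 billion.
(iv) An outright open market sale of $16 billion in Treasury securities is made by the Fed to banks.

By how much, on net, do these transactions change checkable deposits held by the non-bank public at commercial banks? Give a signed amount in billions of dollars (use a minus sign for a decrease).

Currency withdrawal $69 billion: non-bank counterparties' bank balances fall → −$69B.
Asset purchase (from non-banks) $84 billion: non-bank counterparties' bank balances rise → +$84B.
Discount-window loan $62 billion: the counterparty is a bank, so public deposits are unchanged → 0.
OMO sale (to banks) $16 billion: the counterparty is a bank, so public deposits are unchanged → 0.
Net: −69 + 84 + 0 + 0 = +$15 billion.

+$15 billion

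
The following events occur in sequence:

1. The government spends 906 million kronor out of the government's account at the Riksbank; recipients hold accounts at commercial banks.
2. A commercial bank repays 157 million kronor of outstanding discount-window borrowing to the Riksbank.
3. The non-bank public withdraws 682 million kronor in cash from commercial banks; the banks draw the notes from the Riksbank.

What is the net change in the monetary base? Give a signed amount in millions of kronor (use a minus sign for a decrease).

Government spending 906 million kronor: a non-base liability converts back to reserves → +906M.
Discount-window repayment 157 million kronor: Riksbank balance sheet contracts → −157M.
Currency withdrawal 682 million kronor: just a shift between currency and reserves — both are base money → 0.
Net: 906 − 157 + 0 = +749 million.

+749 million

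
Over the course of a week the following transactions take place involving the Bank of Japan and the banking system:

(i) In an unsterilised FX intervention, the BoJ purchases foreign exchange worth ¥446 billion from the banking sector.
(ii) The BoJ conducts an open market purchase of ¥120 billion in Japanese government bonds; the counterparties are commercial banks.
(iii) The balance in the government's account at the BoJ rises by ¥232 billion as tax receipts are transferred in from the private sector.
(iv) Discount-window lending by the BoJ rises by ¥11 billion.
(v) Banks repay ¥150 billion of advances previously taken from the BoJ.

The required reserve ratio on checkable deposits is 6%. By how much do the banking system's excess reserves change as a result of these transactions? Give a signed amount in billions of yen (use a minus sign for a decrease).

FX purchase ¥446 billion: reserves +¥446B, deposits 0.
OMO purchase (from banks) ¥120 billion: reserves +¥120B, deposits 0.
Government account inflow ¥232 billion: reserves −¥232B, deposits −¥232B.
Discount-window loan ¥11 billion: reserves +¥11B, deposits 0.
Discount-window repayment ¥150 billion: reserves −¥150B, deposits 0.
Totals: Δreserves = +¥195B, Δdeposits = −¥232B.
Δrequired reserves = 6% × −¥232B = −¥13.92B.
Δexcess reserves = Δreserves − Δrequired = +¥195B − (−¥13.92B) = +¥208.92 billion.

+¥208.92 billion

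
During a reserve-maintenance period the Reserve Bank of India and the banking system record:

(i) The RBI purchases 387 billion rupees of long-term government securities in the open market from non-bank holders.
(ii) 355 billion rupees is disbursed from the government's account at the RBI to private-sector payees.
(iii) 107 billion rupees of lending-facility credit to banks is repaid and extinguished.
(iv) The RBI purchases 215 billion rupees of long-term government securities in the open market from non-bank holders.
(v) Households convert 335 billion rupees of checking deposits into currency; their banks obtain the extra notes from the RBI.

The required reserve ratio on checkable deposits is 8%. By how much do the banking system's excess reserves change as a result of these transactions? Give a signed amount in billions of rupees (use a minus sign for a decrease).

Asset purchase (from non-banks) 387 billion rupees: reserves +387B, deposits +387B.
Government spending 355 billion rupees: reserves +355B, deposits +355B.
Discount-window repayment 107 billion rupees: reserves −107B, deposits 0.
Asset purchase (from non-banks) 215 billion rupees: reserves +215B, deposits +215B.
Currency withdrawal 335 billion rupees: reserves −335B, deposits −335B.
Totals: Δreserves = +515B, Δdeposits = +622B.
Δrequired reserves = 8% × +622B = +49.76B.
Δexcess reserves = Δreserves − Δrequired = +515B − (+49.76B) = +465.24 billion.

+465.24 billion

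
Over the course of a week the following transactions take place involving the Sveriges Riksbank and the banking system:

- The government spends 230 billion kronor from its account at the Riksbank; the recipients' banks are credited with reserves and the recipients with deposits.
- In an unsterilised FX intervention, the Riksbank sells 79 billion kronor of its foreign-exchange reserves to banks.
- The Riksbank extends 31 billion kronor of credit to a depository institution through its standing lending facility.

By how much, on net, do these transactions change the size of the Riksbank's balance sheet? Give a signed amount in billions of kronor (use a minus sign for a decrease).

-48 billion

Government spending 230 billion kronor: only the composition of liabilities changes → 0.
FX sale 79 billion kronor: a Riksbank asset is shed → −79B.
Discount-window loan 31 billion kronor: a Riksbank asset is acquired → +31B.
Net: 0 − 79 + 31 = -48 billion.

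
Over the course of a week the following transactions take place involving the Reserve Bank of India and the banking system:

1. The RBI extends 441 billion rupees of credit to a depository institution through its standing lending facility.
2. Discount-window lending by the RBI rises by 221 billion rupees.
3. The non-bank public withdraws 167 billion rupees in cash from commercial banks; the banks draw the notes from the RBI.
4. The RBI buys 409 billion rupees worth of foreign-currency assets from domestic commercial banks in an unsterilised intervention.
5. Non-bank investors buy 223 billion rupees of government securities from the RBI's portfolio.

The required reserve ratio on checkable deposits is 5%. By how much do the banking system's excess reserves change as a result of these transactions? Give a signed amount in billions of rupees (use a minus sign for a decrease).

+700.5 billion

Discount-window loan 441 billion rupees: reserves +441B, deposits 0.
Discount-window loan 221 billion rupees: reserves +221B, deposits 0.
Currency withdrawal 167 billion rupees: reserves −167B, deposits −167B.
FX purchase 409 billion rupees: reserves +409B, deposits 0.
Asset sale (to non-banks) 223 billion rupees: reserves −223B, deposits −223B.
Totals: Δreserves = +681B, Δdeposits = −390B.
Δrequired reserves = 5% × −390B = −19.5B.
Δexcess reserves = Δreserves − Δrequired = +681B − (−19.5B) = +700.5 billion.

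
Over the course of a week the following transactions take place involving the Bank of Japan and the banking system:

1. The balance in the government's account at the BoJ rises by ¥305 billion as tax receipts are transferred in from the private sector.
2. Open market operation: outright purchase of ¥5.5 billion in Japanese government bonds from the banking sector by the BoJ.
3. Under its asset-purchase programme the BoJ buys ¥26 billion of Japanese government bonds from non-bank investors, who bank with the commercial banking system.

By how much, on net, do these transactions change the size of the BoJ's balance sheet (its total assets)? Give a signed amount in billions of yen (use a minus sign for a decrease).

Government account inflow ¥305 billion: only the composition of liabilities changes → 0.
OMO purchase (from banks) ¥5.5 billion: a BoJ asset is acquired → +¥5.5B.
Asset purchase (from non-banks) ¥26 billion: a BoJ asset is acquired → +¥26B.
Net: 0 + 5.5 + 26 = +¥31.5 billion.

+¥31.5 billion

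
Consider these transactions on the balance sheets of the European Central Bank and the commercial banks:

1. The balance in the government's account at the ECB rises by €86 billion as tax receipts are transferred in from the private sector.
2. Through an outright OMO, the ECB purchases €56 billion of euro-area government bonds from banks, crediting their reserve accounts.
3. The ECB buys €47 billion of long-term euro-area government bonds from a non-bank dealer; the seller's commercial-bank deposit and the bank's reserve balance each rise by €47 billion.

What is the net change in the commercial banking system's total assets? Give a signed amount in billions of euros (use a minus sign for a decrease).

ECB balance sheet:
  Assets:      Securities +€103B
  Liabilities: Bank reserves +€17B, Government deposits +€86B
Commercial banking system:
  Assets:      Reserves at CB +€17B, Securities −€56B
  Liabilities: Checkable deposits −€39B
Change in total bank assets = -€39 billion.

-€39 billion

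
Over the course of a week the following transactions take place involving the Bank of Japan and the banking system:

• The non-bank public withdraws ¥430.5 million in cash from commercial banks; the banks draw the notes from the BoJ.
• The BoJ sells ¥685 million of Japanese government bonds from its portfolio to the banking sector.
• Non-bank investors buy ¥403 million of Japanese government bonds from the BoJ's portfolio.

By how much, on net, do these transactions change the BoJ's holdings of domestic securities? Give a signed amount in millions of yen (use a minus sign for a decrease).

-¥1088 million

BoJ balance sheet:
  Assets:      Securities −¥1088M
  Liabilities: Bank reserves −¥1518.5M, Currency in circulation +¥430.5M
So the change in the BoJ's holdings of domestic securities is -¥1088 million.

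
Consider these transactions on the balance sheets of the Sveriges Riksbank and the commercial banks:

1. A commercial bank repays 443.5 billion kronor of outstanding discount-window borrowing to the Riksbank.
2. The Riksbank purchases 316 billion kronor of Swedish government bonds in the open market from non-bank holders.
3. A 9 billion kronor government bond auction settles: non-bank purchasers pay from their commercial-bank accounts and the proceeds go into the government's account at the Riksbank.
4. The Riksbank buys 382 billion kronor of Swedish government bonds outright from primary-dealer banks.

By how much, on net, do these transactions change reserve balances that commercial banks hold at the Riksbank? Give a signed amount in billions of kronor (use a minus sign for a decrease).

Discount-window repayment 443.5 billion kronor: repayment is debited from reserves → −443.5B.
Asset purchase (from non-banks) 316 billion kronor: the Riksbank pays by crediting reserve accounts → +316B.
Government account inflow 9 billion kronor: funds move from bank reserves into the government account → −9B.
OMO purchase (from banks) 382 billion kronor: the Riksbank pays by crediting reserve accounts → +382B.
Net: −443.5 + 316 − 9 + 382 = +245.5 billion.

+245.5 billion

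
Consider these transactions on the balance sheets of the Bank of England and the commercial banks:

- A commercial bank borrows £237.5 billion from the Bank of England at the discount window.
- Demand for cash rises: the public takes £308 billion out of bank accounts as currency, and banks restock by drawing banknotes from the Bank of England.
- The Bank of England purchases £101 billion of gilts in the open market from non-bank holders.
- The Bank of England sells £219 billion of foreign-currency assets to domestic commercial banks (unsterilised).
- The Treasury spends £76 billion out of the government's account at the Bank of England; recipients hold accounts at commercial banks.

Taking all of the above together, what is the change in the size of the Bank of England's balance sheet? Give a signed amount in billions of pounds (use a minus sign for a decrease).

+£119.5 billion

Bank of England balance sheet:
  Assets:      Securities +£101B, Loans to banks +£237.5B, Foreign assets −£219B
  Liabilities: Bank reserves −£112.5B, Currency in circulation +£308B, Government deposits −£76B
Commercial banking system:
  Assets:      Reserves at CB −£112.5B, Foreign assets +£219B
  Liabilities: Checkable deposits −£131B, Borrowings from CB +£237.5B
Change in total Bank of England assets = +£119.5 billion.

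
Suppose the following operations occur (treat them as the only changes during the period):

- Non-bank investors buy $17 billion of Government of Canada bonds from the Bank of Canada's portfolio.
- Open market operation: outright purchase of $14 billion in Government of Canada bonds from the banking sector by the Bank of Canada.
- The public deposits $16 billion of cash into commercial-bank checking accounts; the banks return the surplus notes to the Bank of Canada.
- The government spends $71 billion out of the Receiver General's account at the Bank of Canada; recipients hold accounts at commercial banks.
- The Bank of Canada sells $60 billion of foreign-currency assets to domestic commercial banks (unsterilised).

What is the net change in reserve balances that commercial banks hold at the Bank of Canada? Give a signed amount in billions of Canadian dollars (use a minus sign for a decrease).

+$24 billion

Asset sale (to non-banks) $17 billion: the non-bank buyers' banks settle from reserves → −$17B.
OMO purchase (from banks) $14 billion: the Bank of Canada pays by crediting reserve accounts → +$14B.
Currency deposit $16 billion: returned notes are swapped for reserve credit → +$16B.
Government spending $71 billion: government payments flow into bank reserve accounts → +$71B.
FX sale $60 billion: the buying banks pay out of their reserve balances → −$60B.
Net: −17 + 14 + 16 + 71 − 60 = +$24 billion.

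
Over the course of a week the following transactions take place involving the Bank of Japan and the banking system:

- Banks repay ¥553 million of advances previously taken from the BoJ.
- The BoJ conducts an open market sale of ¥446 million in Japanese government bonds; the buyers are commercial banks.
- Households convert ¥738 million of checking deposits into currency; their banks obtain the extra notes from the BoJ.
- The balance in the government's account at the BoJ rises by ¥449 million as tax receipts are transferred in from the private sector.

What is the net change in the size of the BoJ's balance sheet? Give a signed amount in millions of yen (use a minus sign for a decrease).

Discount-window repayment ¥553 million: a BoJ asset is shed → −¥553M.
OMO sale (to banks) ¥446 million: a BoJ asset is shed → −¥446M.
Currency withdrawal ¥738 million: only the composition of liabilities changes → 0.
Government account inflow ¥449 million: only the composition of liabilities changes → 0.
Net: −553 − 446 + 0 + 0 = -¥999 million.

-¥999 million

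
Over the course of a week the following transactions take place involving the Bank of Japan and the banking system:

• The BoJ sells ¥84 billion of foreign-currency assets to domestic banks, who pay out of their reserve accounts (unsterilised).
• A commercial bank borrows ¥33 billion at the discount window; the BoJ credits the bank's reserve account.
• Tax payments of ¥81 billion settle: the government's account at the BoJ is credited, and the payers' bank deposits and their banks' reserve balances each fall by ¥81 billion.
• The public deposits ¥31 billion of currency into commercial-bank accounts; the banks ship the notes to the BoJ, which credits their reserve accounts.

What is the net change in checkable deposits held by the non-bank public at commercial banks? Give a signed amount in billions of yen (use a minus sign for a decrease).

FX sale ¥84 billion: the counterparty is a bank, so public deposits are unchanged → 0.
Discount-window loan ¥33 billion: the counterparty is a bank, so public deposits are unchanged → 0.
Government account inflow ¥81 billion: non-bank counterparties' bank balances fall → −¥81B.
Currency deposit ¥31 billion: non-bank counterparties' bank balances rise → +¥31B.
Net: 0 + 0 − 81 + 31 = -¥50 billion.

-¥50 billion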